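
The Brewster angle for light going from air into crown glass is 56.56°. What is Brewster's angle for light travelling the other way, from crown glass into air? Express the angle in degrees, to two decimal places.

The two Brewster angles are complementary: θ_B' = 90° − θ_B = 90° − 56.56° = 33.44°.

θ_B' ≈ 33.44°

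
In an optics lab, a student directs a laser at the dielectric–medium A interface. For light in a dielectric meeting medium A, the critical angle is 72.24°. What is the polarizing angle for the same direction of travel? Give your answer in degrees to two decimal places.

n₂/n₁ = sin θ_c = sin 72.24° = 0.9523.
tan θ_B equals the same ratio, so θ_B = arctan(0.9523) = 43.60°.

θ_B ≈ 43.60°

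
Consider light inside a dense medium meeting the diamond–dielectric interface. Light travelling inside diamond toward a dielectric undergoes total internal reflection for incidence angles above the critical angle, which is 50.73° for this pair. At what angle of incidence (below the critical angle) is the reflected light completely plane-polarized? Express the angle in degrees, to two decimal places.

θ_B ≈ 37.75°

n₂/n₁ = sin θ_c = sin 50.73° = 0.7742.
tan θ_B equals the same ratio, so θ_B = arctan(0.7742) = 37.75°.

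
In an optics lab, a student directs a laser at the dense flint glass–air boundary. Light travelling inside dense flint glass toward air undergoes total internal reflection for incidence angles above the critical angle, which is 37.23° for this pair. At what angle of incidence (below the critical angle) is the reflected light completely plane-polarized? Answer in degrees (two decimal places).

n₂/n₁ = sin θ_c = sin 37.23° = 0.6050.
tan θ_B equals the same ratio, so θ_B = arctan(0.6050) = 31.17°.

θ_B ≈ 31.17°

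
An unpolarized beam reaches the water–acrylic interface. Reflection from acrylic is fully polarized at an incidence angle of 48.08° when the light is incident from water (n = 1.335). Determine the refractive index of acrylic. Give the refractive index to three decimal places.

n ≈ 1.487

At the Brewster angle, tan θ_B = n₂/n₁ with n₁ on the incident side (water) and n₂ on the transmitted side (acrylic).
n₂ = n₁ tan θ_B = 1.335 × tan 48.08° = 1.487.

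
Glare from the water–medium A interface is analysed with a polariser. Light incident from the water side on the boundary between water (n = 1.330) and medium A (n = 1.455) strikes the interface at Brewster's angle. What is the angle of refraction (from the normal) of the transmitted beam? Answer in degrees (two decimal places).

θ_B = arctan(n₂/n₁) = arctan(1.455/1.330) = 47.57°.
Since θ_B + θ_t = 90° at Brewster incidence, θ_t = 90° − 47.57° = 42.43°.

θ_t ≈ 42.43°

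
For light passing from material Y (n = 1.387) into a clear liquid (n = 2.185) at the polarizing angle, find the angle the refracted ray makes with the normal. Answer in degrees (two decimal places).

First find Brewster's angle: tan θ_B = 2.185/1.387 = 1.5753, giving θ_B = 57.59°.
At Brewster's angle the reflected and refracted rays are perpendicular, so θ_t = 90° − θ_B = 90° − 57.59° = 32.41°.

θ_t ≈ 32.41°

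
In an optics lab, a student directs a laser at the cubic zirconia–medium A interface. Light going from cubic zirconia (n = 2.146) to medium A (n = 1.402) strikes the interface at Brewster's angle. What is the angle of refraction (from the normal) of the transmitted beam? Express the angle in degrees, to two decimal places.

First find Brewster's angle: tan θ_B = 1.402/2.146 = 0.6533, giving θ_B = 33.16°.
Since θ_B + θ_t = 90° at Brewster incidence, θ_t = 90° − 33.16° = 56.84°.

θ_t ≈ 56.84°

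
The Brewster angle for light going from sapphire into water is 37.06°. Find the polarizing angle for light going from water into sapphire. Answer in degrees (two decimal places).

θ_B' ≈ 52.94°

Reversing the direction swaps n₁ and n₂, so tan θ_B' = 1/tan θ_B and θ_B' = 90° − θ_B.
Hence θ_B' = 90° − 37.06° = 52.94°.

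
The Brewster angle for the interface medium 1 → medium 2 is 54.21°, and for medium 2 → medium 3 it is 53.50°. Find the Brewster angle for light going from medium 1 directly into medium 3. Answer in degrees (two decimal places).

Each Brewster angle gives a ratio: n₂/n₁ = tan 54.21° = 1.3870, n₃/n₂ = tan 53.50° = 1.3514.
So n₃/n₁ = (n₂/n₁)(n₃/n₂) = 1.3870 × 1.3514 = 1.8745.
θ_B(1→3) = arctan(1.8745) = 61.92°.

θ_B ≈ 61.92°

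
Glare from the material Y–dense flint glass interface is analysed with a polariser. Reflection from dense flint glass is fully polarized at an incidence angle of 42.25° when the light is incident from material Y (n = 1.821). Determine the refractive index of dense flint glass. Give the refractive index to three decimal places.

n ≈ 1.654

Full polarization of the reflected beam means tan θ_B = n₂/n₁, where n₁ is the incident medium (material Y).
n₂ = n₁ tan θ_B = 1.821 × tan 42.25° = 1.654.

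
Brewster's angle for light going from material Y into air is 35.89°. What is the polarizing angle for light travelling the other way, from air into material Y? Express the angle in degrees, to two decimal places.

tan θ_B' = n₁/n₂ = 1/tan θ_B, so θ_B' = 90° − θ_B.
θ_B' = 90° − 35.89° = 54.11°.

θ_B' ≈ 54.11°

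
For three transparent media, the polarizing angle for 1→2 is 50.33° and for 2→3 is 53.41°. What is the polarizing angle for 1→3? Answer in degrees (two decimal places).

Each Brewster angle gives a ratio: n₂/n₁ = tan 50.33° = 1.2058, n₃/n₂ = tan 53.41° = 1.3470.
So n₃/n₁ = (n₂/n₁)(n₃/n₂) = 1.2058 × 1.3470 = 1.6242.
θ_B(1→3) = arctan(1.6242) = 58.38°.

θ_B ≈ 58.38°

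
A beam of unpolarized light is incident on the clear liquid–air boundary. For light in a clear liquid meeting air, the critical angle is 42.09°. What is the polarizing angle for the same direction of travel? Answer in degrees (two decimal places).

At the critical angle sin θ_c = n₂/n₁, giving n₂/n₁ = sin 42.09° = 0.6703.
Then tan θ_B = n₂/n₁ = 0.6703, so θ_B = arctan 0.6703 = 33.83°.

θ_B ≈ 33.83°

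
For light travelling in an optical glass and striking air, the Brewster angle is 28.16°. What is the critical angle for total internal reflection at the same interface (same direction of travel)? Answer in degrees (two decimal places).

tan θ_B = n₂/n₁ = tan 28.16° = 0.5353.
Total internal reflection: sin θ_c = n₂/n₁ = 0.5353.
θ_c = arcsin(0.5353) = 32.36°.

θ_c ≈ 32.36°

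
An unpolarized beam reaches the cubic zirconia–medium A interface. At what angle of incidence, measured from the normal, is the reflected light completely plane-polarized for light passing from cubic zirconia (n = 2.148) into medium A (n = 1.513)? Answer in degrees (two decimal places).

At Brewster's angle the reflected and refracted rays are perpendicular, which with Snell's law gives tan θ_B = n₂/n₁.
tan θ_B = n₂/n₁ = 1.513/2.148 = 0.7044.
So θ_B = arctan 0.7044 = 35.16°.

θ_B ≈ 35.16°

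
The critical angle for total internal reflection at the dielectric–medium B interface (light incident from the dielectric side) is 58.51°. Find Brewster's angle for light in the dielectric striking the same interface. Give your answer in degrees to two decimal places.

n₂/n₁ = sin θ_c = sin 58.51° = 0.8527.
tan θ_B equals the same ratio, so θ_B = arctan(0.8527) = 40.46°.

θ_B ≈ 40.46°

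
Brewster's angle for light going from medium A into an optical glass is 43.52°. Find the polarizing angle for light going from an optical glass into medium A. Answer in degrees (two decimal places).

θ_B' ≈ 46.48°

The two Brewster angles are complementary: θ_B' = 90° − θ_B = 90° − 43.52° = 46.48°.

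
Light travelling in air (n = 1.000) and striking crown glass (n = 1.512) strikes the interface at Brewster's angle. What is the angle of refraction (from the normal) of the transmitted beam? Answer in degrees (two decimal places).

θ_t ≈ 33.48°

First find Brewster's angle: tan θ_B = 1.512/1.000 = 1.5120, giving θ_B = 56.52°.
The refracted ray is perpendicular to the reflected ray, so θ_t = 90° − θ_B = 33.48°.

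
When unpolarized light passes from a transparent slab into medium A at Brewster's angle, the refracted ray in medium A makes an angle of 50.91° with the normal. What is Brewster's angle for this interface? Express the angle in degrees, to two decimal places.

θ_B ≈ 39.09°

At Brewster's angle the reflected and refracted rays are perpendicular, so θ_B + θ_t = 90°.
θ_B = 90° − 50.91° = 39.09°.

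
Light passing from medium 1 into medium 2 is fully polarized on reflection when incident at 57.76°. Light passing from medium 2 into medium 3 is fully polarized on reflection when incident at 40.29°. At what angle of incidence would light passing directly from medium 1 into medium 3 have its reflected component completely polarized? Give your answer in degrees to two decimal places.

θ_B ≈ 53.35°

Each Brewster angle gives a ratio: n₂/n₁ = tan 57.76° = 1.5855, n₃/n₂ = tan 40.29° = 0.8478.
n₃/n₁ = 1.3441. Then tan θ_B(1→3) = n₃/n₁, so θ_B(1→3) = arctan(1.3441) = 53.35°.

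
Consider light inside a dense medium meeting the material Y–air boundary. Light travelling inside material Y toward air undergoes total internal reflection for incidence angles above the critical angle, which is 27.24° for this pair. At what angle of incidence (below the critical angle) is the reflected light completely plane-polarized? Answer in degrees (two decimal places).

n₂/n₁ = sin θ_c = sin 27.24° = 0.4577.
tan θ_B equals the same ratio, so θ_B = arctan(0.4577) = 24.59°.

θ_B ≈ 24.59°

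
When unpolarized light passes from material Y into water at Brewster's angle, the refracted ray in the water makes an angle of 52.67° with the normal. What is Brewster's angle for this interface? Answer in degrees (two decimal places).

Brewster's condition makes the reflected and refracted beams perpendicular: θ_B + θ_t = 90°.
So θ_B = 90° − θ_t = 90° − 52.67° = 37.33°.

θ_B ≈ 37.33°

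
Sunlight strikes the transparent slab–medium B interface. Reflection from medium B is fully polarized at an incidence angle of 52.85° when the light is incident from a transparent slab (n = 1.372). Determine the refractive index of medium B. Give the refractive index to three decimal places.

n ≈ 1.811

Brewster's law: tan θ_B = n₂/n₁ (light incident in a transparent slab, refracted into medium B).
n₂ = n₁ tan θ_B = 1.372 × tan 52.85° = 1.811.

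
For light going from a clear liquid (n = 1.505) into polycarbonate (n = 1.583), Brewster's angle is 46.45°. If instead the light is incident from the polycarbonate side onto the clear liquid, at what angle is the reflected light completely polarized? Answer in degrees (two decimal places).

θ_B' ≈ 43.55°

The two Brewster angles are complementary: θ_B' = 90° − θ_B = 90° − 46.45° = 43.55°.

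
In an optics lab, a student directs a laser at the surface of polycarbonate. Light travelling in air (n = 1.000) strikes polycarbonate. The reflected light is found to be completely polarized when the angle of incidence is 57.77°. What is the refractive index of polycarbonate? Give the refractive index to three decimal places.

Full polarization of the reflected beam means tan θ_B = n₂/n₁, where n₁ is the incident medium (air).
n₂ = n₁ tan θ_B = 1.000 × tan 57.77° = 1.586.

n ≈ 1.586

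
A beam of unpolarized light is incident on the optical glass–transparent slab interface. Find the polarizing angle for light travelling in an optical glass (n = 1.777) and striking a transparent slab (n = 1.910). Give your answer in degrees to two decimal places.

θ_B ≈ 47.07°

Brewster's condition: tan θ_B = n₂/n₁ = 1.910/1.777 = 1.0748. Taking the arctangent, θ_B = 47.07°.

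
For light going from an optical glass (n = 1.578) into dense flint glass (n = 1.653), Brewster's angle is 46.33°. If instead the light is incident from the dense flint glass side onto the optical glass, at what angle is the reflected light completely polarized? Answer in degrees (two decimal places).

The two Brewster angles are complementary: θ_B' = 90° − θ_B = 90° − 46.33° = 43.67°.

θ_B' ≈ 43.67°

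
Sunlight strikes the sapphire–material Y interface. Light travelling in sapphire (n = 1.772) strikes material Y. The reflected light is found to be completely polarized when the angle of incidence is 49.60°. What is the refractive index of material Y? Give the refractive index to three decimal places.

n ≈ 2.082

Brewster's law: tan θ_B = n₂/n₁ (light incident in sapphire, refracted into material Y).
n₂ = n₁ tan θ_B = 1.772 × tan 49.60° = 2.082.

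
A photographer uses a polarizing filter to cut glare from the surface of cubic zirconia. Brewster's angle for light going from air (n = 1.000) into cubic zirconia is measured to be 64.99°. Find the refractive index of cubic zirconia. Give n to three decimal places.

n ≈ 2.144

At Brewster's angle, tan θ_B = n₂/n₁ with n₁ on the incident side (air) and n₂ on the transmitted side (cubic zirconia).
n₂ = n₁ tan θ_B = 1.000 × tan 64.99° = 2.144.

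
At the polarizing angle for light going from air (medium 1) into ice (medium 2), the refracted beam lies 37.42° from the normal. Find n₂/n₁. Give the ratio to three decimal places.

θ_B + θ_t = 90°, so θ_B = 90° − 37.42° = 52.58°.
Then n₂/n₁ = tan θ_B = tan 52.58° = 1.307.

n₂/n₁ ≈ 1.307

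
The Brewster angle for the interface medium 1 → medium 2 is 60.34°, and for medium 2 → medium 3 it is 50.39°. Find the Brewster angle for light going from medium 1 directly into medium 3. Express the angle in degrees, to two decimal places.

Each Brewster angle gives a ratio: n₂/n₁ = tan 60.34° = 1.7560, n₃/n₂ = tan 50.39° = 1.2084.
So n₃/n₁ = (n₂/n₁)(n₃/n₂) = 1.7560 × 1.2084 = 2.1219.
θ_B(1→3) = arctan(2.1219) = 64.77°.

θ_B ≈ 64.77°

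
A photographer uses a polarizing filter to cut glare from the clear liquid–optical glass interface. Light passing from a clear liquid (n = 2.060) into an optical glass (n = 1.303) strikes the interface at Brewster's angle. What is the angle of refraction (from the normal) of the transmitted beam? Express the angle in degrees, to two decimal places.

θ_t ≈ 57.69°

First find Brewster's angle: tan θ_B = 1.303/2.060 = 0.6325, giving θ_B = 32.31°.
At Brewster's angle the reflected and refracted rays are perpendicular, so θ_t = 90° − θ_B = 90° − 32.31° = 57.69°.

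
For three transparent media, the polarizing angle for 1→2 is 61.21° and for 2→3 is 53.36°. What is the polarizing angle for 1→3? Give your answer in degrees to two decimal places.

n₂/n₁ = tan 61.21° = 1.8197 and n₃/n₂ = tan 53.36° = 1.3445.
So n₃/n₁ = (n₂/n₁)(n₃/n₂) = 1.8197 × 1.3445 = 2.4467.
θ_B(1→3) = arctan(2.4467) = 67.77°.

θ_B ≈ 67.77°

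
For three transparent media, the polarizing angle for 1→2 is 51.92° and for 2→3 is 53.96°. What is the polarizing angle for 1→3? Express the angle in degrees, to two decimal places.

n₂/n₁ = tan 51.92° = 1.2763 and n₃/n₂ = tan 53.96° = 1.3744.
So n₃/n₁ = (n₂/n₁)(n₃/n₂) = 1.2763 × 1.3744 = 1.7541.
θ_B(1→3) = arctan(1.7541) = 60.31°.

θ_B ≈ 60.31°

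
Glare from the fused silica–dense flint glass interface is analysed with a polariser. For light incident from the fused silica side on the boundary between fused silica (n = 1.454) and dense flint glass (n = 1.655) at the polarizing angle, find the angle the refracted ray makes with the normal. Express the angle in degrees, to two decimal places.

θ_t ≈ 41.30°

First find Brewster's angle: tan θ_B = 1.655/1.454 = 1.1382, giving θ_B = 48.70°.
At Brewster's angle the reflected and refracted rays are perpendicular, so θ_t = 90° − θ_B = 90° − 48.70° = 41.30°.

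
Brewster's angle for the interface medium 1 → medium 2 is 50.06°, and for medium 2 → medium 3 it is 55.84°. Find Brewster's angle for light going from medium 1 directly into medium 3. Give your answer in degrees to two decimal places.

θ_B ≈ 60.40°

n₂/n₁ = tan 50.06° = 1.1943 and n₃/n₂ = tan 55.84° = 1.4737.
n₃/n₁ = 1.7600. Then tan θ_B(1→3) = n₃/n₁, so θ_B(1→3) = arctan(1.7600) = 60.40°.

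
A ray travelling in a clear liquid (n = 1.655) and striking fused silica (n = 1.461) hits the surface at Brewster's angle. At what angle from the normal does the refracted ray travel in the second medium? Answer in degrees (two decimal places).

θ_t ≈ 48.56°

tan θ_B = n₂/n₁ = 1.461/1.655 = 0.8828, so θ_B = 41.44°.
The refracted ray is perpendicular to the reflected ray, so θ_t = 90° − θ_B = 48.56°.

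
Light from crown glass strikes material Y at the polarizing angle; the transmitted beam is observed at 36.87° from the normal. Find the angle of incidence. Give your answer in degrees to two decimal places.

Brewster's condition makes the reflected and refracted beams perpendicular: θ_B + θ_t = 90°.
So θ_B = 90° − θ_t = 90° − 36.87° = 53.13°.

θ_B ≈ 53.13°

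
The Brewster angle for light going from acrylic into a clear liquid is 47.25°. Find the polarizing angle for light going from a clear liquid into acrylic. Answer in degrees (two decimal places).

θ_B' ≈ 42.75°

tan θ_B' = n₁/n₂ = 1/tan θ_B, so θ_B' = 90° − θ_B.
θ_B' = 90° − 47.25° = 42.75°.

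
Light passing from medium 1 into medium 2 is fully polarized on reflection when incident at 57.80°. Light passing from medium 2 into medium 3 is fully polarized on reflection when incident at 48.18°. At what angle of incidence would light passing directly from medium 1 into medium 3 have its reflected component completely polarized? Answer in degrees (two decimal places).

θ_B ≈ 60.60°

tan θ_B(1→2) = n₂/n₁ = tan 57.80° = 1.5880.
tan θ_B(2→3) = n₃/n₂ = tan 48.18° = 1.1177.
n₃/n₁ = 1.7748. Then tan θ_B(1→3) = n₃/n₁, so θ_B(1→3) = arctan(1.7748) = 60.60°.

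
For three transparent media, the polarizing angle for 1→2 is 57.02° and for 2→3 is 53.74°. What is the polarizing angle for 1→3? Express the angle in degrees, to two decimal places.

n₂/n₁ = tan 57.02° = 1.5410 and n₃/n₂ = tan 53.74° = 1.3633.
So n₃/n₁ = (n₂/n₁)(n₃/n₂) = 1.5410 × 1.3633 = 2.1009.
θ_B(1→3) = arctan(2.1009) = 64.55°.

θ_B ≈ 64.55°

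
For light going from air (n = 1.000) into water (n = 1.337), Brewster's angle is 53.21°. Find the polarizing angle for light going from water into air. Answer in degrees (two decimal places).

θ_B' ≈ 36.79°

Reversing the direction swaps n₁ and n₂, so tan θ_B' = 1/tan θ_B and θ_B' = 90° − θ_B.
Hence θ_B' = 90° − 53.21° = 36.79°.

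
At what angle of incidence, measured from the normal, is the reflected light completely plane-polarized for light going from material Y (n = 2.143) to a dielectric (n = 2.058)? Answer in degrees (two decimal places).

At Brewster's angle the reflected and refracted rays are perpendicular, which with Snell's law gives tan θ_B = n₂/n₁.
Brewster's condition: tan θ_B = n₂/n₁ = 2.058/2.143 = 0.9603. Taking the arctangent, θ_B = 43.84°.

θ_B ≈ 43.84°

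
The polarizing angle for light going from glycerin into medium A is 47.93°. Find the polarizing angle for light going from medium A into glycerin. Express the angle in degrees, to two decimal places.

θ_B' ≈ 42.07°

Reversing the direction swaps n₁ and n₂, so tan θ_B' = 1/tan θ_B and θ_B' = 90° − θ_B.
Hence θ_B' = 90° − 47.93° = 42.07°.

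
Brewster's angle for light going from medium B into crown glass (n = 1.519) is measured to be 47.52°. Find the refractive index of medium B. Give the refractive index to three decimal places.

Full polarization of the reflected beam means tan θ_B = n₂/n₁, where n₁ is the incident medium (medium B).
n₁ = n₂ / tan θ_B = 1.519 / tan 47.52° = 1.391.

n ≈ 1.391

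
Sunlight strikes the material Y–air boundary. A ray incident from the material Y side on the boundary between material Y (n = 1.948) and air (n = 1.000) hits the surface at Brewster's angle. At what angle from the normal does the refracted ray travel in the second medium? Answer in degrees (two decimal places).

θ_t ≈ 62.83°

First find Brewster's angle: tan θ_B = 1.000/1.948 = 0.5133, giving θ_B = 27.17°.
Since θ_B + θ_t = 90° at Brewster incidence, θ_t = 90° − 27.17° = 62.83°.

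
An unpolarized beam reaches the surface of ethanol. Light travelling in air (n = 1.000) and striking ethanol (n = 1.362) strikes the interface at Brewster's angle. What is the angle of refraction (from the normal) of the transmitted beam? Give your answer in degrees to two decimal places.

First find Brewster's angle: tan θ_B = 1.362/1.000 = 1.3620, giving θ_B = 53.71°.
At Brewster's angle the reflected and refracted rays are perpendicular, so θ_t = 90° − θ_B = 90° − 53.71° = 36.29°.

θ_t ≈ 36.29°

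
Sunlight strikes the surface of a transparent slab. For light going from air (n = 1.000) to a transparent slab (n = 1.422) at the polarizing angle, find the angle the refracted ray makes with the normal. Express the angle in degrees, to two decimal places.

θ_t ≈ 35.12°

tan θ_B = n₂/n₁ = 1.422/1.000 = 1.4220, so θ_B = 54.88°.
The refracted ray is perpendicular to the reflected ray, so θ_t = 90° − θ_B = 35.12°.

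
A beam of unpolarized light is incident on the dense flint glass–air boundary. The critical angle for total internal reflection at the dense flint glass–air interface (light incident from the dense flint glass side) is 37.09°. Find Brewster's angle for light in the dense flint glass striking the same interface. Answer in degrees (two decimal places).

At the critical angle sin θ_c = n₂/n₁, giving n₂/n₁ = sin 37.09° = 0.6031.
Then tan θ_B = n₂/n₁ = 0.6031, so θ_B = arctan 0.6031 = 31.09°.

θ_B ≈ 31.09°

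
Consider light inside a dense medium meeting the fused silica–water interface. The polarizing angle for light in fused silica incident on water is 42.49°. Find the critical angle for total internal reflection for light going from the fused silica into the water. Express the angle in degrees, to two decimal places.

From Brewster, n₂/n₁ = tan θ_B = tan 42.49° = 0.9160.
Then sin θ_c = n₂/n₁ = 0.9160, so θ_c = arcsin 0.9160 = 66.35°.

θ_c ≈ 66.35°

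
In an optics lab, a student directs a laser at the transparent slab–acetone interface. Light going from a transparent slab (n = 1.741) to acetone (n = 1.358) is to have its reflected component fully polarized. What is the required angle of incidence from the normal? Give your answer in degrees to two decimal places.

θ_B ≈ 37.95°

Brewster's condition: tan θ_B = n₂/n₁ = 1.358/1.741 = 0.7800. Taking the arctangent, θ_B = 37.95°.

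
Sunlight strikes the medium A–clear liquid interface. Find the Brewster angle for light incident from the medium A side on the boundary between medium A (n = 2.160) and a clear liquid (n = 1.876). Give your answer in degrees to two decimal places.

Here n₂/n₁ = 1.876/2.160 = 0.8685, and Brewster's law gives tan θ_B = n₂/n₁.
So θ_B = arctan 0.8685 = 40.97°.

θ_B ≈ 40.97°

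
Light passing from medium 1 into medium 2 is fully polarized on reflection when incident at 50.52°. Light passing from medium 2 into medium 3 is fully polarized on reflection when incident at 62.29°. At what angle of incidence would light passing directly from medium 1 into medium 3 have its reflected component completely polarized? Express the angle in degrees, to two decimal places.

θ_B ≈ 66.60°

tan θ_B(1→2) = n₂/n₁ = tan 50.52° = 1.2140.
tan θ_B(2→3) = n₃/n₂ = tan 62.29° = 1.9039.
n₃/n₁ = 2.3113. Then tan θ_B(1→3) = n₃/n₁, so θ_B(1→3) = arctan(2.3113) = 66.60°.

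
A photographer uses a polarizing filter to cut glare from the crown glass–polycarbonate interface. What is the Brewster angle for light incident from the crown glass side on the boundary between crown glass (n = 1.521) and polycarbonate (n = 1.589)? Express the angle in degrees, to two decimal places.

θ_B ≈ 46.25°

The reflected p-component vanishes when tan θ_B = n₂/n₁.
Brewster's condition: tan θ_B = n₂/n₁ = 1.589/1.521 = 1.0447.
So θ_B = arctan 1.0447 = 46.25°.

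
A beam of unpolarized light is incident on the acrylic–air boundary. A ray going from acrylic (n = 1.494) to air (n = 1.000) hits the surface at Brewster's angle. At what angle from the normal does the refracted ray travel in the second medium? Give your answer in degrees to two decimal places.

θ_B = arctan(n₂/n₁) = arctan(1.000/1.494) = 33.80°.
The refracted ray is perpendicular to the reflected ray, so θ_t = 90° − θ_B = 56.20°.

θ_t ≈ 56.20°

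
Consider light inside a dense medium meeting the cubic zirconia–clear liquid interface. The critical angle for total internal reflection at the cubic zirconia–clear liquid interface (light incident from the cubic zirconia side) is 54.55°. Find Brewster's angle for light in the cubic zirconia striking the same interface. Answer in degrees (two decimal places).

θ_B ≈ 39.17°

n₂/n₁ = sin θ_c = sin 54.55° = 0.8146.
tan θ_B equals the same ratio, so θ_B = arctan(0.8146) = 39.17°.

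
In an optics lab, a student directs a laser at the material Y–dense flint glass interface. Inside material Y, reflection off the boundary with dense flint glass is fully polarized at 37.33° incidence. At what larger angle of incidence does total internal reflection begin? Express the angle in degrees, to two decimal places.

θ_c ≈ 49.70°

tan θ_B = n₂/n₁ = tan 37.33° = 0.7626.
Total internal reflection: sin θ_c = n₂/n₁ = 0.7626.
θ_c = arcsin(0.7626) = 49.70°.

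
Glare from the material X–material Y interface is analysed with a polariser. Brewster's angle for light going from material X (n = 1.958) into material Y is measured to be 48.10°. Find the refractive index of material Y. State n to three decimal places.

n ≈ 2.182

Brewster's law: tan θ_B = n₂/n₁ (light incident in material X, refracted into material Y).
n₂ = n₁ tan θ_B = 1.958 × tan 48.10° = 2.182.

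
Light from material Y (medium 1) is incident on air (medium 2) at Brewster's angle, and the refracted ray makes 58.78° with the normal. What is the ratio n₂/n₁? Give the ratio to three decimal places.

n₂/n₁ ≈ 0.606

At Brewster incidence θ_B = 90° − θ_t = 90° − 58.78° = 31.22°.
Then n₂/n₁ = tan θ_B = tan 31.22° = 0.606.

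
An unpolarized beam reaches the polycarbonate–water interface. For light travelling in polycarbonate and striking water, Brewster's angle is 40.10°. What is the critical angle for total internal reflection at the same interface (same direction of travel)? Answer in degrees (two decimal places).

θ_c ≈ 57.36°

From Brewster, n₂/n₁ = tan θ_B = tan 40.10° = 0.8421.
Then sin θ_c = n₂/n₁ = 0.8421, so θ_c = arcsin 0.8421 = 57.36°.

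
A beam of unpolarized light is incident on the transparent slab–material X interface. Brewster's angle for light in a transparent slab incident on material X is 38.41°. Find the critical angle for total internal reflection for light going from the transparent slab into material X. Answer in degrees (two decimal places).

θ_c ≈ 52.45°

n₂/n₁ = tan 38.41° = 0.7929; the critical angle satisfies sin θ_c = n₂/n₁.
θ_c = arcsin(0.7929) = 52.45°.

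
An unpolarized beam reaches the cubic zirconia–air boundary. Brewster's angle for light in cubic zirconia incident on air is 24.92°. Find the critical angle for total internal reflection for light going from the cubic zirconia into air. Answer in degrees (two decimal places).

tan θ_B = n₂/n₁ = tan 24.92° = 0.4646.
Total internal reflection: sin θ_c = n₂/n₁ = 0.4646.
θ_c = arcsin(0.4646) = 27.68°.

θ_c ≈ 27.68°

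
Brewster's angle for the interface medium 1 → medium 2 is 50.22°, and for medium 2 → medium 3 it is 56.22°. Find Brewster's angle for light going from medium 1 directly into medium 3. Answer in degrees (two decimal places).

tan θ_B(1→2) = n₂/n₁ = tan 50.22° = 1.2011.
tan θ_B(2→3) = n₃/n₂ = tan 56.22° = 1.4949.
So n₃/n₁ = (n₂/n₁)(n₃/n₂) = 1.2011 × 1.4949 = 1.7955.
θ_B(1→3) = arctan(1.7955) = 60.88°.

θ_B ≈ 60.88°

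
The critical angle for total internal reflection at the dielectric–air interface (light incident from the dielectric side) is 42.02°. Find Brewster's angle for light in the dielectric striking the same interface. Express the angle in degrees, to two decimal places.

θ_B ≈ 33.80°

n₂/n₁ = sin θ_c = sin 42.02° = 0.6694.
tan θ_B equals the same ratio, so θ_B = arctan(0.6694) = 33.80°.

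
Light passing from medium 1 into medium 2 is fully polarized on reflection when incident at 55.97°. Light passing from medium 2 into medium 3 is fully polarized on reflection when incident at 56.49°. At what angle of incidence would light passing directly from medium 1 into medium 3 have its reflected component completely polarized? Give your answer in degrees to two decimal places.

θ_B ≈ 65.91°

n₂/n₁ = tan 55.97° = 1.4809 and n₃/n₂ = tan 56.49° = 1.5103.
Multiplying, n₃/n₁ = 1.4809 × 1.5103 = 2.2365, and θ_B(1→3) = arctan 2.2365 = 65.91°.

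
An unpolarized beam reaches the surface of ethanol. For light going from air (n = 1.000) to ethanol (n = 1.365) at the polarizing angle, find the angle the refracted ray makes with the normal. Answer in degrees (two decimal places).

tan θ_B = n₂/n₁ = 1.365/1.000 = 1.3650, so θ_B = 53.77°.
At Brewster's angle the reflected and refracted rays are perpendicular, so θ_t = 90° − θ_B = 90° − 53.77° = 36.23°.

θ_t ≈ 36.23°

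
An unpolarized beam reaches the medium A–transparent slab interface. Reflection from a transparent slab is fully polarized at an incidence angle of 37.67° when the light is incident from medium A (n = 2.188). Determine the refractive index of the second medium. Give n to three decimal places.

n ≈ 1.689

At Brewster's angle, tan θ_B = n₂/n₁ with n₁ on the incident side (medium A) and n₂ on the transmitted side (a transparent slab).
n₂ = n₁ tan θ_B = 2.188 × tan 37.67° = 1.689.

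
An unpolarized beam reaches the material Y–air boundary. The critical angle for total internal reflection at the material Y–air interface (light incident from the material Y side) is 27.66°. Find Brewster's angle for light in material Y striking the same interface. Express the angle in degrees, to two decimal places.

θ_B ≈ 24.90°

sin θ_c = n₂/n₁, so n₂/n₁ = sin 27.66° = 0.4642.
Brewster: tan θ_B = n₂/n₁ = 0.4642.
θ_B = arctan(0.4642) = 24.90°.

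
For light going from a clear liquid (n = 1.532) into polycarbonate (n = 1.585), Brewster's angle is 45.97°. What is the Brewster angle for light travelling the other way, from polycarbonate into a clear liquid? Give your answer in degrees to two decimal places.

θ_B' ≈ 44.03°

tan θ_B' = n₁/n₂ = 1/tan θ_B, so θ_B' = 90° − θ_B.
θ_B' = 90° − 45.97° = 44.03°.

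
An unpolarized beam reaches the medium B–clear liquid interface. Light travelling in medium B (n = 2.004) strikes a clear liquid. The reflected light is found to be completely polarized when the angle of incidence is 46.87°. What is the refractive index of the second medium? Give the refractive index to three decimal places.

Brewster's law: tan θ_B = n₂/n₁ (light incident in medium B, refracted into a clear liquid).
n₂ = n₁ tan θ_B = 2.004 × tan 46.87° = 2.139.

n ≈ 2.139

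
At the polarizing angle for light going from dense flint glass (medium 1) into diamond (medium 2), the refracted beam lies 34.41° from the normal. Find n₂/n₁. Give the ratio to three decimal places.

n₂/n₁ ≈ 1.460

At Brewster incidence θ_B = 90° − θ_t = 90° − 34.41° = 55.59°.
Then n₂/n₁ = tan θ_B = tan 55.59° = 1.460.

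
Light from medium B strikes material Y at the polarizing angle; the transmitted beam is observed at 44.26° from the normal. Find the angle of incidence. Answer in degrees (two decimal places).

θ_B ≈ 45.74°

At Brewster's angle the reflected and refracted rays are perpendicular, so θ_B + θ_t = 90°.
So θ_B = 90° − θ_t = 90° − 44.26° = 45.74°.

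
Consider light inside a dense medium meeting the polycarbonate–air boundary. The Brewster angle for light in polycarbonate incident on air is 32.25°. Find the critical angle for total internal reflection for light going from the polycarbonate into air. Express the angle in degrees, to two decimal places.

θ_c ≈ 39.12°

tan θ_B = n₂/n₁ = tan 32.25° = 0.6310.
Total internal reflection: sin θ_c = n₂/n₁ = 0.6310.
θ_c = arcsin(0.6310) = 39.12°.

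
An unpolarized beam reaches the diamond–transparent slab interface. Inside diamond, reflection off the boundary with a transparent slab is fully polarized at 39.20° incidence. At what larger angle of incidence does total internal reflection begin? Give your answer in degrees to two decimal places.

From Brewster, n₂/n₁ = tan θ_B = tan 39.20° = 0.8156.
Then sin θ_c = n₂/n₁ = 0.8156, so θ_c = arcsin 0.8156 = 54.64°.

θ_c ≈ 54.64°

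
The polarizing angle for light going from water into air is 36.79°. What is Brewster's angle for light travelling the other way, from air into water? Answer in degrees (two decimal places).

tan θ_B' = n₁/n₂ = 1/tan θ_B, so θ_B' = 90° − θ_B.
θ_B' = 90° − 36.79° = 53.21°.

θ_B' ≈ 53.21°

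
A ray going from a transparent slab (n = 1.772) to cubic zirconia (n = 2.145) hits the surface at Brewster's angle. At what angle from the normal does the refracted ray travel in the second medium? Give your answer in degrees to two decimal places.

θ_t ≈ 39.56°

tan θ_B = n₂/n₁ = 2.145/1.772 = 1.2105, so θ_B = 50.44°.
The refracted ray is perpendicular to the reflected ray, so θ_t = 90° − θ_B = 39.56°.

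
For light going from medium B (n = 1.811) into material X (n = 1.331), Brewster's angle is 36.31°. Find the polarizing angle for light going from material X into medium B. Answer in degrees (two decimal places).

Reversing the direction swaps n₁ and n₂, so tan θ_B' = 1/tan θ_B and θ_B' = 90° − θ_B.
Hence θ_B' = 90° − 36.31° = 53.69°.

θ_B' ≈ 53.69°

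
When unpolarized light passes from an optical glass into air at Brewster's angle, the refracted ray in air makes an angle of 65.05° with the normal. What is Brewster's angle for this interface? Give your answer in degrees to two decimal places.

θ_B ≈ 24.95°

At Brewster's angle the reflected and refracted rays are perpendicular, so θ_B + θ_t = 90°.
θ_B = 90° − 65.05° = 24.95°.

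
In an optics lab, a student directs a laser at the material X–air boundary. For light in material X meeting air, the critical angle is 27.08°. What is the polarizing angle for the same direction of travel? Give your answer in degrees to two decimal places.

θ_B ≈ 24.48°

n₂/n₁ = sin θ_c = sin 27.08° = 0.4552.
tan θ_B equals the same ratio, so θ_B = arctan(0.4552) = 24.48°.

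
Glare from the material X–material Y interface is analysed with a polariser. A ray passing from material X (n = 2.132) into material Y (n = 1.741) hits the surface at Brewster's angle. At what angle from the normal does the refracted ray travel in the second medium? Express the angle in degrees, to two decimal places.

θ_t ≈ 50.76°

θ_B = arctan(n₂/n₁) = arctan(1.741/2.132) = 39.24°.
Since θ_B + θ_t = 90° at Brewster incidence, θ_t = 90° − 39.24° = 50.76°.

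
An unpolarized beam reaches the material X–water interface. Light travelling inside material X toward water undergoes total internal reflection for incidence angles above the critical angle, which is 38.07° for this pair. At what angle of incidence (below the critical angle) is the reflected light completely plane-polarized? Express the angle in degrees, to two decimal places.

θ_B ≈ 31.66°

sin θ_c = n₂/n₁, so n₂/n₁ = sin 38.07° = 0.6166.
Brewster: tan θ_B = n₂/n₁ = 0.6166.
θ_B = arctan(0.6166) = 31.66°.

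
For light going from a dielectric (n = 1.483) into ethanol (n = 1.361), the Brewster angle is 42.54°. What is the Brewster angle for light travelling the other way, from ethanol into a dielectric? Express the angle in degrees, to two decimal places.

tan θ_B' = n₁/n₂ = 1/tan θ_B, so θ_B' = 90° − θ_B.
θ_B' = 90° − 42.54° = 47.46°.

θ_B' ≈ 47.46°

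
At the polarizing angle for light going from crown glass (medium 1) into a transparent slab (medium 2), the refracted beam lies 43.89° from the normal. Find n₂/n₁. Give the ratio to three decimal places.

θ_B + θ_t = 90°, so θ_B = 90° − 43.89° = 46.11°.
Then n₂/n₁ = tan θ_B = tan 46.11° = 1.040.

n₂/n₁ ≈ 1.040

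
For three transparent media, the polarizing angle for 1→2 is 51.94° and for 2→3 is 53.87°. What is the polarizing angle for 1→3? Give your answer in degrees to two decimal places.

θ_B ≈ 60.25°

Each Brewster angle gives a ratio: n₂/n₁ = tan 51.94° = 1.2772, n₃/n₂ = tan 53.87° = 1.3698.
n₃/n₁ = 1.7495. Then tan θ_B(1→3) = n₃/n₁, so θ_B(1→3) = arctan(1.7495) = 60.25°.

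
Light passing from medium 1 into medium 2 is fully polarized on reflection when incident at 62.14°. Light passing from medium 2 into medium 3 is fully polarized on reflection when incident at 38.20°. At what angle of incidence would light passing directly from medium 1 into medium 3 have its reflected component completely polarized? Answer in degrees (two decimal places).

θ_B ≈ 56.11°

Each Brewster angle gives a ratio: n₂/n₁ = tan 62.14° = 1.8919, n₃/n₂ = tan 38.20° = 0.7869.
So n₃/n₁ = (n₂/n₁)(n₃/n₂) = 1.8919 × 0.7869 = 1.4888.
θ_B(1→3) = arctan(1.4888) = 56.11°.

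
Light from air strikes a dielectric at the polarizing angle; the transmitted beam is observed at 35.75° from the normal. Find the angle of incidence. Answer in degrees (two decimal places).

θ_B ≈ 54.25°

Since the reflected and refracted rays are at right angles at the polarizing angle, θ_B + θ_t = 90°.
So θ_B = 90° − θ_t = 90° − 35.75° = 54.25°.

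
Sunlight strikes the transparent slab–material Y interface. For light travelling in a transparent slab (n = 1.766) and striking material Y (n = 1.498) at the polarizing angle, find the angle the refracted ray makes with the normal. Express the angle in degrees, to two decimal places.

First find Brewster's angle: tan θ_B = 1.498/1.766 = 0.8482, giving θ_B = 40.31°.
Since θ_B + θ_t = 90° at Brewster incidence, θ_t = 90° − 40.31° = 49.69°.

θ_t ≈ 49.69°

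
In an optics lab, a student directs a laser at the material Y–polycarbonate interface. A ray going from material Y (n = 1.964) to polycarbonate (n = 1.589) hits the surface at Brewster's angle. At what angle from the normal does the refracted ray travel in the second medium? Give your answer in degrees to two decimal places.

θ_t ≈ 51.02°

First find Brewster's angle: tan θ_B = 1.589/1.964 = 0.8091, giving θ_B = 38.98°.
At Brewster's angle the reflected and refracted rays are perpendicular, so θ_t = 90° − θ_B = 90° − 38.98° = 51.02°.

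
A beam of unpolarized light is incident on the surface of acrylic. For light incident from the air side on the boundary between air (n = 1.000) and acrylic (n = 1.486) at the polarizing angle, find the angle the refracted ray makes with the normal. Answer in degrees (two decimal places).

First find Brewster's angle: tan θ_B = 1.486/1.000 = 1.4860, giving θ_B = 56.06°.
Since θ_B + θ_t = 90° at Brewster incidence, θ_t = 90° − 56.06° = 33.94°.

θ_t ≈ 33.94°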